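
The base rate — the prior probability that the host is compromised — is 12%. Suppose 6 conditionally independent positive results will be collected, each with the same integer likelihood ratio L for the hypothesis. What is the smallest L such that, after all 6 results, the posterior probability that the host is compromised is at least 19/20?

3

Prior odds = 0.12/0.88 = 3/22.
Target odds = 0.95/0.05 = 19.
Need L⁶ ≥ 19 ÷ (3/22) = 418/3.
2⁶ = 64 < 418/3 ≤ 729 = 3⁶, so L = 3.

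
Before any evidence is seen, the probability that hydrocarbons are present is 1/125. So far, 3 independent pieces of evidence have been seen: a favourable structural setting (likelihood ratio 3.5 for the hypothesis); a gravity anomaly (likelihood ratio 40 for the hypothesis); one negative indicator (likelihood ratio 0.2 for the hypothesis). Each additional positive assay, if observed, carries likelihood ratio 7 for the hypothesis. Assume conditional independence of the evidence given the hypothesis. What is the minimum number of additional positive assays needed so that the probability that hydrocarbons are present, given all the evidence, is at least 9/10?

2

Prior odds = 0.008/0.992 = 1/124.
Combined Bayes factor of the evidence already in hand = 3.5 × 40 × 0.2 = 28.
Odds after that evidence = (1/124) × 28 = 7/31.
Target odds = 0.9/0.1 = 9.
Need 7ⁿ ≥ 9 ÷ (7/31) = 279/7.
7¹ = 7 falls short of 279/7 but 7² = 49 reaches it, so n = 2.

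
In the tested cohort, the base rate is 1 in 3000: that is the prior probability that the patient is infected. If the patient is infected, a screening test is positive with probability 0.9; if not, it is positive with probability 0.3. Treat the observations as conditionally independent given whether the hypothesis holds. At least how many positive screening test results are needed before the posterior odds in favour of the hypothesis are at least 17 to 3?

9

Prior odds = (1/3000)/(2999/3000) = 1/2999.
Likelihood ratio of a positive = 0.9/0.3 = 3.
Target odds = 17/3.
Need (1/2999) × 3ⁿ ≥ 17/3, i.e. 3ⁿ ≥ 50983/3.
3⁸ = 6561 falls short of 50983/3 but 3⁹ = 19683 reaches it, so n = 9.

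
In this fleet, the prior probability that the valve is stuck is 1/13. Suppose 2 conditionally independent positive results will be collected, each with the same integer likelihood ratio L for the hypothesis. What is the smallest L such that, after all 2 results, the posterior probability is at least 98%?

Prior odds = (1/13)/(12/13) = 1/12.
Target odds = 0.98/0.02 = 49.
Need L² ≥ 49 ÷ (1/12) = 588.
24² = 576 < 588 ≤ 625 = 25², so L = 25.

25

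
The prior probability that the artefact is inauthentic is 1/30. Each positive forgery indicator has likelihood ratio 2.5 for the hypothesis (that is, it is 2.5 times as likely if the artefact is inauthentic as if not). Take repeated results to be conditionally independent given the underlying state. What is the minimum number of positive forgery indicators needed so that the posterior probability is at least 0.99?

Prior odds = (1/30)/(29/30) = 1/29.
Likelihood ratio per positive forgery indicator = 2.5.
Target odds: 0.99 ÷ 0.01 = 99.
Require 2.5ⁿ ≥ 99 ÷ (1/29) = 2871.
2.5⁸ = 390625/256 falls short of 2871 but 2.5⁹ = 1953125/512 reaches it, so n = 9.

9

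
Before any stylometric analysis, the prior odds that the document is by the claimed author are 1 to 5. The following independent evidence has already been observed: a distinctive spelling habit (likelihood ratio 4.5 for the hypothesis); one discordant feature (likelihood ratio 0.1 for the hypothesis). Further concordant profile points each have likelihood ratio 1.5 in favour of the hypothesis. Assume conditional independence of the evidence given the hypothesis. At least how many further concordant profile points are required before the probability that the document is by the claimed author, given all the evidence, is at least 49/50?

16

Prior odds = 0.2.
Combined Bayes factor of the evidence already in hand = 4.5 × 0.1 = 0.45.
Odds after that evidence = 0.2 × 0.45 = 0.09.
Target odds = 0.98/0.02 = 49.
Need 1.5ⁿ ≥ 49 ÷ 0.09 = 4900/9.
1.5¹⁵ = 14348907/32768 falls short of 4900/9 but 1.5¹⁶ = 43046721/65536 reaches it, so n = 16.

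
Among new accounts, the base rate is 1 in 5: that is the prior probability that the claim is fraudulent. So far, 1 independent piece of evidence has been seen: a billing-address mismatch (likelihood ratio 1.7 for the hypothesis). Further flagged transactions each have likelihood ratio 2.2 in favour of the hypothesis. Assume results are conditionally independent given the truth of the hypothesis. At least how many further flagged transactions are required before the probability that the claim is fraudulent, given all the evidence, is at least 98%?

7

Prior odds = 0.2/0.8 = 0.25.
Bayes factor of the evidence already in hand = 1.7.
Odds after that evidence = 0.25 × 1.7 = 0.425.
Target odds = 0.98/0.02 = 49.
Need 2.2ⁿ ≥ 49 ÷ 0.425 = 1960/17.
2.2⁶ = 1771561/15625 falls short of 1960/17 but 2.2⁷ = 19487171/78125 reaches it, so n = 7.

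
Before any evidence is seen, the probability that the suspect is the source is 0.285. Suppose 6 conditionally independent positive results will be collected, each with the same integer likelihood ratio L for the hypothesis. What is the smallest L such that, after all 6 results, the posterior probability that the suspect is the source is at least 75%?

2

Prior odds = 0.285/0.715 = 57/143.
Target odds = 0.75/0.25 = 3.
Need L⁶ ≥ 3 ÷ (57/143) = 143/19.
1⁶ = 1 < 143/19 ≤ 64 = 2⁶, so L = 2.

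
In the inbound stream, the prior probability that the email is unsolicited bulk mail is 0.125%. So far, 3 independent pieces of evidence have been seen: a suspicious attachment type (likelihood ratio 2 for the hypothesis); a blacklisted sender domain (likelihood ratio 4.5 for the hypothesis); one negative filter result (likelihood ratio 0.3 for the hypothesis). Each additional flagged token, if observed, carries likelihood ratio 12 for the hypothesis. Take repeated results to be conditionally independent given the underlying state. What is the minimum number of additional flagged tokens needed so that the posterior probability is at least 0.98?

4

Prior odds = 0.00125/0.99875 = 1/799.
Combined Bayes factor of the evidence already in hand = 2 × 4.5 × 0.3 = 2.7.
Odds after that evidence = (1/799) × 2.7 = 27/7990.
Target odds = 0.98/0.02 = 49.
Need 12ⁿ ≥ 49 ÷ (27/7990) = 391510/27.
12³ = 1728 falls short of 391510/27 but 12⁴ = 20736 reaches it, so n = 4.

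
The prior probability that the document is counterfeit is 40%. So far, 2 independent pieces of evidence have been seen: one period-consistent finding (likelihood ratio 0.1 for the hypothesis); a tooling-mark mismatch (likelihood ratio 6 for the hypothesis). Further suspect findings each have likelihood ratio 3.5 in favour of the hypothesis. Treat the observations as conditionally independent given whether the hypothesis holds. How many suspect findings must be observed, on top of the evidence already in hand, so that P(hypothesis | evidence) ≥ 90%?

3

Prior odds = 0.4/0.6 = 2/3.
Combined Bayes factor of the evidence already in hand = 0.1 × 6 = 0.6.
Odds after that evidence = (2/3) × 0.6 = 0.4.
Target odds = 0.9/0.1 = 9.
Need 3.5ⁿ ≥ 9 ÷ 0.4 = 22.5.
3.5² = 12.25 falls short of 22.5 but 3.5³ = 42.875 reaches it, so n = 3.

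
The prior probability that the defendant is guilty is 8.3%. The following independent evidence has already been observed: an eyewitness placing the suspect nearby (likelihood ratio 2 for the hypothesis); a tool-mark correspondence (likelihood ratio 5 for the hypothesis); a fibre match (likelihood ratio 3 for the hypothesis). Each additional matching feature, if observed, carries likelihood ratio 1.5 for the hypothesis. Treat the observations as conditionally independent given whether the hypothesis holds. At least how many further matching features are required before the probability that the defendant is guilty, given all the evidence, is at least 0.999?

15

Prior odds = 0.083/0.917 = 83/917.
Combined Bayes factor of the evidence already in hand = 2 × 5 × 3 = 30.
Odds after that evidence = (83/917) × 30 = 2490/917.
Target odds = 0.999/0.001 = 999.
Need 1.5ⁿ ≥ 999 ÷ (2490/917) = 305361/830.
1.5¹⁴ = 4782969/16384 falls short of 305361/830 but 1.5¹⁵ = 14348907/32768 reaches it, so n = 15.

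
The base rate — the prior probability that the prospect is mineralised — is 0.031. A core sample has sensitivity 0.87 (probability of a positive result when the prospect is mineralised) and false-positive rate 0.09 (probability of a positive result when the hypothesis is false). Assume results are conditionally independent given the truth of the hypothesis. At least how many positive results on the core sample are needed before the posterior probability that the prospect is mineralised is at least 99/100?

4

Prior odds = 0.031/0.969 = 31/969.
Likelihood ratio of a positive result = 0.87/0.09 = 29/3.
Target posterior odds = 0.99/0.01 = 99.
Need (31/969) × (29/3)ⁿ ≥ 99, i.e. (29/3)ⁿ ≥ 95931/31.
(29/3)³ = 24389/27 falls short of 95931/31 but (29/3)⁴ = 707281/81 reaches it, so n = 4.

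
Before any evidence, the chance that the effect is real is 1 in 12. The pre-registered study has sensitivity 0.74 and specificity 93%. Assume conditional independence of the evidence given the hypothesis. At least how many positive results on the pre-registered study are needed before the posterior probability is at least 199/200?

4

Prior odds: (1/12) ÷ (11/12) = 1/11.
False-positive rate = 1 − 0.93 = 0.07; likelihood ratio of a positive = 0.74/0.07 = 74/7.
Target posterior odds = 0.995/0.005 = 199.
Require (74/7)ⁿ ≥ 199 ÷ (1/11) = 2189.
(74/7)³ = 405224/343 falls short of 2189 but (74/7)⁴ = 29986576/2401 reaches it, so n = 4.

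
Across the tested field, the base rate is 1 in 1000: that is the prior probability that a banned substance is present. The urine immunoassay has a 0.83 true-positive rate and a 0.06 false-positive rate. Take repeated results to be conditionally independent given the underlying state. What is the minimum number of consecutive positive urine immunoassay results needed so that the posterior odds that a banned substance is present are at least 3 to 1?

4

Prior odds: 0.001 ÷ 0.999 = 1/999.
Likelihood ratio of a positive result = 0.83/0.06 = 83/6.
Target odds = 3.
Require (83/6)ⁿ ≥ 3 ÷ (1/999) = 2997.
(83/6)³ = 571787/216 falls short of 2997 but (83/6)⁴ = 47458321/1296 reaches it, so n = 4.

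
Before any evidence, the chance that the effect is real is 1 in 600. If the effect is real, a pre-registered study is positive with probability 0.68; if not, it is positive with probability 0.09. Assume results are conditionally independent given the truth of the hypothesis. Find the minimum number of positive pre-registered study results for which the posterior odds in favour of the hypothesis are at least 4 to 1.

Prior odds = (1/600)/(599/600) = 1/599.
Likelihood ratio of a positive = 0.68/0.09 = 68/9.
Target odds = 4.
Require (68/9)ⁿ ≥ 4 ÷ (1/599) = 2396.
(68/9)³ = 314432/729 falls short of 2396 but (68/9)⁴ = 21381376/6561 reaches it, so n = 4.

4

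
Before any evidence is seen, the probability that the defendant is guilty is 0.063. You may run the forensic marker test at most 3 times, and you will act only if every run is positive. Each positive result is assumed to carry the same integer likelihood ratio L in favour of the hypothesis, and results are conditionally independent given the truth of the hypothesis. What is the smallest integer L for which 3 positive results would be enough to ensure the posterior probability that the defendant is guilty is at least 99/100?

12

Prior odds = 0.063/0.937 = 63/937.
Target odds = 0.99/0.01 = 99.
Need L³ ≥ 99 ÷ (63/937) = 10307/7.
11³ = 1331 < 10307/7 ≤ 1728 = 12³, so L = 12.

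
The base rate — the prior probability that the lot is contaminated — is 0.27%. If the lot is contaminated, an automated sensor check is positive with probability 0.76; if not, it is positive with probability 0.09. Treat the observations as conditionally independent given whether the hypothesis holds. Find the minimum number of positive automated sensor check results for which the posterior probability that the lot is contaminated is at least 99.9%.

7

Prior odds = 0.0027/0.9973 = 27/9973.
Likelihood ratio of a positive = 0.76/0.09 = 76/9.
Target odds: 0.999 ÷ 0.001 = 999.
Need (27/9973) × (76/9)ⁿ ≥ 999, i.e. (76/9)ⁿ ≥ 369001.
(76/9)⁶ ≈362599 falls short of 369001 but (76/9)⁷ ≈3.06195e+06 reaches it, so n = 7.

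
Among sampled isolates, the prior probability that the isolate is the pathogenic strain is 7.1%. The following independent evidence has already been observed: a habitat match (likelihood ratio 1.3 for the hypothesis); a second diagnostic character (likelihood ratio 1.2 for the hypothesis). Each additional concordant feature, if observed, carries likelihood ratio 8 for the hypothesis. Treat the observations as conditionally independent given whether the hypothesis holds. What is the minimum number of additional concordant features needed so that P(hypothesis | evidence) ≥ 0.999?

Prior odds = 0.071/0.929 = 71/929.
Combined Bayes factor of the evidence already in hand = 1.3 × 1.2 = 1.56.
Odds after that evidence = (71/929) × 1.56 = 2769/23225.
Target odds = 0.999/0.001 = 999.
Need 8ⁿ ≥ 999 ÷ (2769/23225) = 7733925/923.
8⁴ = 4096 falls short of 7733925/923 but 8⁵ = 32768 reaches it, so n = 5.

5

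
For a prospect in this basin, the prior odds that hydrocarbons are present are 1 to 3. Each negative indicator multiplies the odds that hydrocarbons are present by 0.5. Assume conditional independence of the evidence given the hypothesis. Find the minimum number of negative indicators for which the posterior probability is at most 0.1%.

Prior odds = 1/3.
Likelihood ratio per negative indicator = 0.5.
Target odds: 0.001 ÷ 0.999 = 1/999.
Need (1/3) × 0.5ⁿ ≤ 1/999, i.e. 0.5ⁿ ≤ 1/333.
0.5⁸ = 0.00390625 is still above 1/333 but 0.5⁹ = 0.001953125 is at or below it, so n = 9.

9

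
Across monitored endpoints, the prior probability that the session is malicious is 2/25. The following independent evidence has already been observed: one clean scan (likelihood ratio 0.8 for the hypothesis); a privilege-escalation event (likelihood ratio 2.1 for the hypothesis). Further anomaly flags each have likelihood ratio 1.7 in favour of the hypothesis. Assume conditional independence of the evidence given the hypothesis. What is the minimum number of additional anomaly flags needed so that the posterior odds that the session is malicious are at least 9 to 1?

Prior odds = 0.08/0.92 = 2/23.
Combined Bayes factor of the evidence already in hand = 0.8 × 2.1 = 1.68.
Odds after that evidence = (2/23) × 1.68 = 84/575.
Target odds = 9.
Need 1.7ⁿ ≥ 9 ÷ (84/575) = 1725/28.
1.7⁷ = 410338673/10000000 falls short of 1725/28 but 1.7⁸ ≈69.7576 reaches it, so n = 8.

8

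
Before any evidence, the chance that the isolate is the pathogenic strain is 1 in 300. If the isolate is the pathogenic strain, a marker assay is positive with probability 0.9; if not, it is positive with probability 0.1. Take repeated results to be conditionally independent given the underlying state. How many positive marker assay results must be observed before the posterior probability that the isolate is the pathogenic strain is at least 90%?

4

Prior odds = (1/300)/(299/300) = 1/299.
Likelihood ratio of a positive = 0.9/0.1 = 9.
Target posterior odds = 0.9/0.1 = 9.
Need (1/299) × 9ⁿ ≥ 9, i.e. 9ⁿ ≥ 2691.
9³ = 729 falls short of 2691 but 9⁴ = 6561 reaches it, so n = 4.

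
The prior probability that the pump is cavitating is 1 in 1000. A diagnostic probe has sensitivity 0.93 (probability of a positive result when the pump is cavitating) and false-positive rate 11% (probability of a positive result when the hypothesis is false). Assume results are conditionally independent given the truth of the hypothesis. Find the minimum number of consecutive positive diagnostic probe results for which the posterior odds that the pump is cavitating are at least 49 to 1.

6

Prior odds: 0.001 ÷ 0.999 = 1/999.
Likelihood ratio of a positive result = 0.93/0.11 = 93/11.
Target odds = 49.
Require (93/11)ⁿ ≥ 49 ÷ (1/999) = 48951.
(93/11)⁵ ≈43196.8 falls short of 48951 but (93/11)⁶ ≈365209 reaches it, so n = 6.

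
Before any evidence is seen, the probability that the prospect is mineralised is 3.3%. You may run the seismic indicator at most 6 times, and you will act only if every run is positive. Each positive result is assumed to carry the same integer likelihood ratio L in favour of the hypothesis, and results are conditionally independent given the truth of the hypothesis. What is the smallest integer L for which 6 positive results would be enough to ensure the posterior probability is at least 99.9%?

Prior odds = 0.033/0.967 = 33/967.
Target odds = 0.999/0.001 = 999.
Need L⁶ ≥ 999 ÷ (33/967) = 322011/11.
5⁶ = 15625 < 322011/11 ≤ 46656 = 6⁶, so L = 6.

6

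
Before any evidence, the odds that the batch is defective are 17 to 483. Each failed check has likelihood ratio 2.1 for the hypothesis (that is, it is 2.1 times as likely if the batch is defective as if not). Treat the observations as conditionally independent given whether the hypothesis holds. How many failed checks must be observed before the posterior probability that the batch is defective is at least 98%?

10

Prior odds = 17/483.
Likelihood ratio per failed check = 2.1.
Target posterior odds = 0.98/0.02 = 49.
Need (17/483) × 2.1ⁿ ≥ 49, i.e. 2.1ⁿ ≥ 23667/17.
2.1⁹ ≈794.28 falls short of 23667/17 but 2.1¹⁰ ≈1667.99 reaches it, so n = 10.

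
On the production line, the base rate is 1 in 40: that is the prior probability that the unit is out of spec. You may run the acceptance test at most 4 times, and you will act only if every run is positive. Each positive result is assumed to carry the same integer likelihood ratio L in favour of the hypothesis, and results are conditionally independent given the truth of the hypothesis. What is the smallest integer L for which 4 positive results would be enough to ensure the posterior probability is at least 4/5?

4

Prior odds = 0.025/0.975 = 1/39.
Target odds = 0.8/0.2 = 4.
Need L⁴ ≥ 4 ÷ (1/39) = 156.
3⁴ = 81 < 156 ≤ 256 = 4⁴, so L = 4.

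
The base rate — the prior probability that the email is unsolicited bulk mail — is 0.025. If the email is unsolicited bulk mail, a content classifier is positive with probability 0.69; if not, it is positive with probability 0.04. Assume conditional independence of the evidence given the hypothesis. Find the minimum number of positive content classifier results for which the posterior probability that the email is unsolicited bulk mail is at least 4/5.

2

Prior odds: 0.025 ÷ 0.975 = 1/39.
Likelihood ratio of a positive = 0.69/0.04 = 17.25.
Target posterior odds = 0.8/0.2 = 4.
Require 17.25ⁿ ≥ 4 ÷ (1/39) = 156.
17.25¹ = 17.25 falls short of 156 but 17.25² = 297.5625 reaches it, so n = 2.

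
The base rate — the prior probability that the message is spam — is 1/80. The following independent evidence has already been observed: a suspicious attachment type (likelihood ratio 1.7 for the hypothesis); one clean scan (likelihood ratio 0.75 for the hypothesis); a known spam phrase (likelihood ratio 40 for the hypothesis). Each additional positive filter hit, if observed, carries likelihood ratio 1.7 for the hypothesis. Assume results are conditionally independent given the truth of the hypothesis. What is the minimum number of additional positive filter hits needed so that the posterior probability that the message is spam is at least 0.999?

Prior odds = 0.0125/0.9875 = 1/79.
Combined Bayes factor of the evidence already in hand = 1.7 × 0.75 × 40 = 51.
Odds after that evidence = (1/79) × 51 = 51/79.
Target odds = 0.999/0.001 = 999.
Need 1.7ⁿ ≥ 999 ÷ (51/79) = 26307/17.
1.7¹³ ≈990.458 falls short of 26307/17 but 1.7¹⁴ ≈1683.78 reaches it, so n = 14.

14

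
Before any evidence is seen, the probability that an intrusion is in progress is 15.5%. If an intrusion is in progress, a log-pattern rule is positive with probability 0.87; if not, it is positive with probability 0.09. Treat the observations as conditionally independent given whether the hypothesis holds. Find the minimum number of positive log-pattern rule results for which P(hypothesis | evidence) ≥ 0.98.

3

Prior odds: 0.155 ÷ 0.845 = 31/169.
Likelihood ratio of a positive = 0.87/0.09 = 29/3.
Target odds: 0.98 ÷ 0.02 = 49.
Need (31/169) × (29/3)ⁿ ≥ 49, i.e. (29/3)ⁿ ≥ 8281/31.
(29/3)² = 841/9 falls short of 8281/31 but (29/3)³ = 24389/27 reaches it, so n = 3.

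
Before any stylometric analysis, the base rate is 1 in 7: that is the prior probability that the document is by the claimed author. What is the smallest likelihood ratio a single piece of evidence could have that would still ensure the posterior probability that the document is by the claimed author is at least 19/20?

Prior odds = (1/7)/(6/7) = 1/6.
Target odds = 0.95/0.05 = 19.
Required Bayes factor = 19 ÷ (1/6) = 114.

114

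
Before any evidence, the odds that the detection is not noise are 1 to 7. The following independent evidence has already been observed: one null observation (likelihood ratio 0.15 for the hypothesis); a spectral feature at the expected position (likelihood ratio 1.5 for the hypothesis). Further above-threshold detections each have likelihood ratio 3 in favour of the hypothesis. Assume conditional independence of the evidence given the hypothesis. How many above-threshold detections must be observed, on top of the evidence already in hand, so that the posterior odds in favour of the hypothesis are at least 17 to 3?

5

Prior odds = 1/7.
Combined Bayes factor of the evidence already in hand = 0.15 × 1.5 = 0.225.
Odds after that evidence = (1/7) × 0.225 = 9/280.
Target odds = 17/3.
Need 3ⁿ ≥ 17/3 ÷ (9/280) = 4760/27.
3⁴ = 81 falls short of 4760/27 but 3⁵ = 243 reaches it, so n = 5.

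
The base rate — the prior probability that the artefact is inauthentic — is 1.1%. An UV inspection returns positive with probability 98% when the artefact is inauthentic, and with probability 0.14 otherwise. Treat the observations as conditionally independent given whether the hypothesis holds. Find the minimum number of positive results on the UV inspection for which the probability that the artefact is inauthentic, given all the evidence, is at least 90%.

4

Prior odds = 0.011/0.989 = 11/989.
Likelihood ratio of a positive result = 0.98/0.14 = 7.
Target posterior odds = 0.9/0.1 = 9.
Need (11/989) × 7ⁿ ≥ 9, i.e. 7ⁿ ≥ 8901/11.
7³ = 343 falls short of 8901/11 but 7⁴ = 2401 reaches it, so n = 4.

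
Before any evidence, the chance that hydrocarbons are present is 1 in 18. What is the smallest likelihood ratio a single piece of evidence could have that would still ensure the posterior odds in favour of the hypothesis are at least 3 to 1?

Prior odds = (1/18)/(17/18) = 1/17.
Target odds = 3.
Required Bayes factor = 3 ÷ (1/17) = 51.

51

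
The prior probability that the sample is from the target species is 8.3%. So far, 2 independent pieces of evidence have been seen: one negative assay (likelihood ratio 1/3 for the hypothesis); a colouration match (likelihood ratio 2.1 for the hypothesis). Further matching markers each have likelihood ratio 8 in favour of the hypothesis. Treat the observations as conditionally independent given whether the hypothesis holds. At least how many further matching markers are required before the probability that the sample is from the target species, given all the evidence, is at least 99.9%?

5

Prior odds = 0.083/0.917 = 83/917.
Combined Bayes factor of the evidence already in hand = (1/3) × 2.1 = 0.7.
Odds after that evidence = (83/917) × 0.7 = 83/1310.
Target odds = 0.999/0.001 = 999.
Need 8ⁿ ≥ 999 ÷ (83/1310) = 1308690/83.
8⁴ = 4096 falls short of 1308690/83 but 8⁵ = 32768 reaches it, so n = 5.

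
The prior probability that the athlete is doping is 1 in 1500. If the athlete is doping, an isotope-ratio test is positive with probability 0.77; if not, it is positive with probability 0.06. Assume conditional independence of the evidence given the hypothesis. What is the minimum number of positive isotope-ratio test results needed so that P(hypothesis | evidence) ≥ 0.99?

Prior odds: (1/1500) ÷ (1499/1500) = 1/1499.
Likelihood ratio of a positive = 0.77/0.06 = 77/6.
Target odds: 0.99 ÷ 0.01 = 99.
Require (77/6)ⁿ ≥ 99 ÷ (1/1499) = 148401.
(77/6)⁴ = 35153041/1296 falls short of 148401 but (77/6)⁵ ≈348095 reaches it, so n = 5.

5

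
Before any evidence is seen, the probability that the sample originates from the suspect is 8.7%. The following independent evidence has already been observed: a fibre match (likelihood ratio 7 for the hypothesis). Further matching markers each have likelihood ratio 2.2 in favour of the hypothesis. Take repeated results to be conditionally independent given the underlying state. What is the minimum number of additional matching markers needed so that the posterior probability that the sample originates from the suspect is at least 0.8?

Prior odds = 0.087/0.913 = 87/913.
Bayes factor of the evidence already in hand = 7.
Odds after that evidence = (87/913) × 7 = 609/913.
Target odds = 0.8/0.2 = 4.
Need 2.2ⁿ ≥ 4 ÷ (609/913) = 3652/609.
2.2² = 4.84 falls short of 3652/609 but 2.2³ = 10.648 reaches it, so n = 3.

3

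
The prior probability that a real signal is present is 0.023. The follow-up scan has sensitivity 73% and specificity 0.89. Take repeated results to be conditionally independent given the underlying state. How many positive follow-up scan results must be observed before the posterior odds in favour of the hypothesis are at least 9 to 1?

4

Prior odds = 0.023/0.977 = 23/977.
False-positive rate = 1 − 0.89 = 0.11; likelihood ratio of a positive = 0.73/0.11 = 73/11.
Target odds = 9.
Need (23/977) × (73/11)ⁿ ≥ 9, i.e. (73/11)ⁿ ≥ 8793/23.
(73/11)³ = 389017/1331 falls short of 8793/23 but (73/11)⁴ = 28398241/14641 reaches it, so n = 4.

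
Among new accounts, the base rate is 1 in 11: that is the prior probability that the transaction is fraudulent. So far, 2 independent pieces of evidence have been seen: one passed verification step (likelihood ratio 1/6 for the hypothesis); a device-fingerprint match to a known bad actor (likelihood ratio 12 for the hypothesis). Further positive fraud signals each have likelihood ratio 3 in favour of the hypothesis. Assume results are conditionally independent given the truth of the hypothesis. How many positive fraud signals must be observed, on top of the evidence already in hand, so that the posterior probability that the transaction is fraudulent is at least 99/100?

Prior odds = (1/11)/(10/11) = 0.1.
Combined Bayes factor of the evidence already in hand = (1/6) × 12 = 2.
Odds after that evidence = 0.1 × 2 = 0.2.
Target odds = 0.99/0.01 = 99.
Need 3ⁿ ≥ 99 ÷ 0.2 = 495.
3⁵ = 243 falls short of 495 but 3⁶ = 729 reaches it, so n = 6.

6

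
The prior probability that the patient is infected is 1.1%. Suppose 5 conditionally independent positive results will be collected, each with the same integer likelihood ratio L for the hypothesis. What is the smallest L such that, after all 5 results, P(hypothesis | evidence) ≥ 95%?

Prior odds = 0.011/0.989 = 11/989.
Target odds = 0.95/0.05 = 19.
Need L⁵ ≥ 19 ÷ (11/989) = 18791/11.
4⁵ = 1024 < 18791/11 ≤ 3125 = 5⁵, so L = 5.

5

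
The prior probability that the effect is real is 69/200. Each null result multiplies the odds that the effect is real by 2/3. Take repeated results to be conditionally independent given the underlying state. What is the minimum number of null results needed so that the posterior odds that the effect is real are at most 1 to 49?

9

Prior odds = 0.345/0.655 = 69/131.
Likelihood ratio per null result = 2/3.
Target odds = 1/49.
Need (69/131) × (2/3)ⁿ ≤ 1/49, i.e. (2/3)ⁿ ≤ 131/3381.
(2/3)⁸ = 256/6561 is still above 131/3381 but (2/3)⁹ = 512/19683 is at or below it, so n = 9.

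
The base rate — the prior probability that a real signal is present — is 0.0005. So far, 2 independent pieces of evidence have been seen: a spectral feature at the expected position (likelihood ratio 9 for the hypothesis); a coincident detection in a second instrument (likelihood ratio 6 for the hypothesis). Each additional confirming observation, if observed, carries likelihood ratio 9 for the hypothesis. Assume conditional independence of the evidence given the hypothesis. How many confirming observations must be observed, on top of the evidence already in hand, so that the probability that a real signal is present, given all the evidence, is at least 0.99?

4

Prior odds = 0.0005/0.9995 = 1/1999.
Combined Bayes factor of the evidence already in hand = 9 × 6 = 54.
Odds after that evidence = (1/1999) × 54 = 54/1999.
Target odds = 0.99/0.01 = 99.
Need 9ⁿ ≥ 99 ÷ (54/1999) = 21989/6.
9³ = 729 falls short of 21989/6 but 9⁴ = 6561 reaches it, so n = 4.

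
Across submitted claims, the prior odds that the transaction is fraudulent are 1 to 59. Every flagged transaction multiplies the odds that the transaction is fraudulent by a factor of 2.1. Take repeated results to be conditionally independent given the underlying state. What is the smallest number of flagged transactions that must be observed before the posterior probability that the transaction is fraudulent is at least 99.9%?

Prior odds = 1/59.
Likelihood ratio per flagged transaction = 2.1.
Target posterior odds = 0.999/0.001 = 999.
Require 2.1ⁿ ≥ 999 ÷ (1/59) = 58941.
2.1¹⁴ ≈32439.2 falls short of 58941 but 2.1¹⁵ ≈68122.3 reaches it, so n = 15.

15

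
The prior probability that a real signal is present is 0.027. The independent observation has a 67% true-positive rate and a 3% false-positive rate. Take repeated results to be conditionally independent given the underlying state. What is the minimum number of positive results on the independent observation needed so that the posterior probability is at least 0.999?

Prior odds: 0.027 ÷ 0.973 = 27/973.
Likelihood ratio of a positive result = 0.67/0.03 = 67/3.
Target posterior odds = 0.999/0.001 = 999.
Need (27/973) × (67/3)ⁿ ≥ 999, i.e. (67/3)ⁿ ≥ 36001.
(67/3)³ = 300763/27 falls short of 36001 but (67/3)⁴ = 20151121/81 reaches it, so n = 4.

4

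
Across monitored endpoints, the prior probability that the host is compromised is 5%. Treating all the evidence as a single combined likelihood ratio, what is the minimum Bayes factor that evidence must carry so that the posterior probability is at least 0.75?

57

Prior odds = 0.05/0.95 = 1/19.
Target odds = 0.75/0.25 = 3.
Required Bayes factor = 3 ÷ (1/19) = 57.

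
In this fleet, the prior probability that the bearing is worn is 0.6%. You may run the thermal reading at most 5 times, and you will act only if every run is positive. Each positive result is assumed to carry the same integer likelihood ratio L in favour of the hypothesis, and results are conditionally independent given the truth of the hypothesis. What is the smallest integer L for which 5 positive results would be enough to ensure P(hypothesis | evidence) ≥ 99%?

7

Prior odds = 0.006/0.994 = 3/497.
Target odds = 0.99/0.01 = 99.
Need L⁵ ≥ 99 ÷ (3/497) = 16401.
6⁵ = 7776 < 16401 ≤ 16807 = 7⁵, so L = 7.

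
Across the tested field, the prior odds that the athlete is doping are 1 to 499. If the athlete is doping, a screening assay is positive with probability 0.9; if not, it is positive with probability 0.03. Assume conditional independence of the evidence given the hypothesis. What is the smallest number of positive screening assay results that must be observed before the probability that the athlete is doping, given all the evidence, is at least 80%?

Prior odds = 1/499.
Likelihood ratio of a positive = 0.9/0.03 = 30.
Target odds: 0.8 ÷ 0.2 = 4.
Require 30ⁿ ≥ 4 ÷ (1/499) = 1996.
30² = 900 falls short of 1996 but 30³ = 27000 reaches it, so n = 3.

3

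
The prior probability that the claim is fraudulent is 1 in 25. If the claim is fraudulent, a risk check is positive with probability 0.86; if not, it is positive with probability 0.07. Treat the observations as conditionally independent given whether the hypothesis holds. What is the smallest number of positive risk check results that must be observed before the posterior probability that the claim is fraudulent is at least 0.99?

Prior odds: 0.04 ÷ 0.96 = 1/24.
Likelihood ratio of a positive = 0.86/0.07 = 86/7.
Target odds: 0.99 ÷ 0.01 = 99.
Require (86/7)ⁿ ≥ 99 ÷ (1/24) = 2376.
(86/7)³ = 636056/343 falls short of 2376 but (86/7)⁴ = 54700816/2401 reaches it, so n = 4.

4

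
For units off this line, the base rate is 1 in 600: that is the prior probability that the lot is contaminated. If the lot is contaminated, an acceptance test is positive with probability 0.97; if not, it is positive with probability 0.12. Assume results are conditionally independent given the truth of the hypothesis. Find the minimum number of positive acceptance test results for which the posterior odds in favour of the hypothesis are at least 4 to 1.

Prior odds = (1/600)/(599/600) = 1/599.
Likelihood ratio of a positive = 0.97/0.12 = 97/12.
Target odds = 4.
Require (97/12)ⁿ ≥ 4 ÷ (1/599) = 2396.
(97/12)³ = 912673/1728 falls short of 2396 but (97/12)⁴ = 88529281/20736 reaches it, so n = 4.

4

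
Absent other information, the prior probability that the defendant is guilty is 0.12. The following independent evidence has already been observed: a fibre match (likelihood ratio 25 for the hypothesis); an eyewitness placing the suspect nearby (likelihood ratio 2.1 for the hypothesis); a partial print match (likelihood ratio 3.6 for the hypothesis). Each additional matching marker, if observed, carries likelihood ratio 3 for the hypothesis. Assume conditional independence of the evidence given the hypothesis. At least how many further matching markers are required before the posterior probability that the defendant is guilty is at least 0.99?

Prior odds = 0.12/0.88 = 3/22.
Combined Bayes factor of the evidence already in hand = 25 × 2.1 × 3.6 = 189.
Odds after that evidence = (3/22) × 189 = 567/22.
Target odds = 0.99/0.01 = 99.
Need 3ⁿ ≥ 99 ÷ (567/22) = 242/63.
3¹ = 3 falls short of 242/63 but 3² = 9 reaches it, so n = 2.

2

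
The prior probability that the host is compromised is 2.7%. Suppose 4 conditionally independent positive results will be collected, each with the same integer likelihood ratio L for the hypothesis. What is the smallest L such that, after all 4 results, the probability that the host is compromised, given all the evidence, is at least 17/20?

4

Prior odds = 0.027/0.973 = 27/973.
Target odds = 0.85/0.15 = 17/3.
Need L⁴ ≥ 17/3 ÷ (27/973) = 16541/81.
3⁴ = 81 < 16541/81 ≤ 256 = 4⁴, so L = 4.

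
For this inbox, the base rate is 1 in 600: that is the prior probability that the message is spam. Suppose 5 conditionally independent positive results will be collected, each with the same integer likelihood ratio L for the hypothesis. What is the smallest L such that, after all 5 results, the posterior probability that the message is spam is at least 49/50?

Prior odds = (1/600)/(599/600) = 1/599.
Target odds = 0.98/0.02 = 49.
Need L⁵ ≥ 49 ÷ (1/599) = 29351.
7⁵ = 16807 < 29351 ≤ 32768 = 8⁵, so L = 8.

8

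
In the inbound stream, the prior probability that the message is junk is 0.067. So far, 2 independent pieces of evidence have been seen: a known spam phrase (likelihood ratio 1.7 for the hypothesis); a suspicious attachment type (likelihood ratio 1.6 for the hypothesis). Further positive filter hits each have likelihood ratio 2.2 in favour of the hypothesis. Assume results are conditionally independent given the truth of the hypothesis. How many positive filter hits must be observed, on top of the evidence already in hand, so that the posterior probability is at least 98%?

Prior odds = 0.067/0.933 = 67/933.
Combined Bayes factor of the evidence already in hand = 1.7 × 1.6 = 2.72.
Odds after that evidence = (67/933) × 2.72 = 4556/23325.
Target odds = 0.98/0.02 = 49.
Need 2.2ⁿ ≥ 49 ÷ (4556/23325) = 1142925/4556.
2.2⁷ = 19487171/78125 falls short of 1142925/4556 but 2.2⁸ = 214358881/390625 reaches it, so n = 8.

8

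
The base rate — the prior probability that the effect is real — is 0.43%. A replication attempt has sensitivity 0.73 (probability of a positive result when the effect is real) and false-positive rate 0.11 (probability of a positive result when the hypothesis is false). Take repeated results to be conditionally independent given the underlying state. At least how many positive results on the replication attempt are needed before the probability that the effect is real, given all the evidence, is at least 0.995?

6

Prior odds = 0.0043/0.9957 = 43/9957.
Likelihood ratio of a positive result = 0.73/0.11 = 73/11.
Target posterior odds = 0.995/0.005 = 199.
Need (43/9957) × (73/11)ⁿ ≥ 199, i.e. (73/11)ⁿ ≥ 1981443/43.
(73/11)⁵ ≈12872.1 falls short of 1981443/43 but (73/11)⁶ ≈85424.2 reaches it, so n = 6.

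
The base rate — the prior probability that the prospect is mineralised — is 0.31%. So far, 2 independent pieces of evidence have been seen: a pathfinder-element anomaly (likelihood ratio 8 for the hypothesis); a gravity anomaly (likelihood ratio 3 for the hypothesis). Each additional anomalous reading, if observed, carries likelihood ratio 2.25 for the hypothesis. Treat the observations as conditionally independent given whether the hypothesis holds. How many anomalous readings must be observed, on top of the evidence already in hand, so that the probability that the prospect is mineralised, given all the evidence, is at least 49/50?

Prior odds = 0.0031/0.9969 = 31/9969.
Combined Bayes factor of the evidence already in hand = 8 × 3 = 24.
Odds after that evidence = (31/9969) × 24 = 248/3323.
Target odds = 0.98/0.02 = 49.
Need 2.25ⁿ ≥ 49 ÷ (248/3323) = 162827/248.
2.25⁷ = 4782969/16384 falls short of 162827/248 but 2.25⁸ = 43046721/65536 reaches it, so n = 8.

8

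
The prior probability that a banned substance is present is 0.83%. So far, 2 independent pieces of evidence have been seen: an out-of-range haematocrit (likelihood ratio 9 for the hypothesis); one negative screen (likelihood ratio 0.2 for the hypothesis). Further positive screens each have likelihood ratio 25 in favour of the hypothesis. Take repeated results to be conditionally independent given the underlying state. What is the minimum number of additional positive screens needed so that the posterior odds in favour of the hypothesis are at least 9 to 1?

2

Prior odds = 0.0083/0.9917 = 83/9917.
Combined Bayes factor of the evidence already in hand = 9 × 0.2 = 1.8.
Odds after that evidence = (83/9917) × 1.8 = 747/49585.
Target odds = 9.
Need 25ⁿ ≥ 9 ÷ (747/49585) = 49585/83.
25¹ = 25 falls short of 49585/83 but 25² = 625 reaches it, so n = 2.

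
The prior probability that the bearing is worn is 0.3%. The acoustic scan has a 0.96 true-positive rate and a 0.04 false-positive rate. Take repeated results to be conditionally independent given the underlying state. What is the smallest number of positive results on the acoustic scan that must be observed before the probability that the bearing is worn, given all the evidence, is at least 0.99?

Prior odds: 0.003 ÷ 0.997 = 3/997.
Likelihood ratio of a positive result = 0.96/0.04 = 24.
Target odds: 0.99 ÷ 0.01 = 99.
Need (3/997) × 24ⁿ ≥ 99, i.e. 24ⁿ ≥ 32901.
24³ = 13824 falls short of 32901 but 24⁴ = 331776 reaches it, so n = 4.

4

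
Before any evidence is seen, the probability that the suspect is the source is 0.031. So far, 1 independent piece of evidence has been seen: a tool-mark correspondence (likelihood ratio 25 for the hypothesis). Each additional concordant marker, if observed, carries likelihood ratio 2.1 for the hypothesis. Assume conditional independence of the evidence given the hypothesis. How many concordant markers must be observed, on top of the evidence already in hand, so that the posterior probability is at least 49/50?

6

Prior odds = 0.031/0.969 = 31/969.
Bayes factor of the evidence already in hand = 25.
Odds after that evidence = (31/969) × 25 = 775/969.
Target odds = 0.98/0.02 = 49.
Need 2.1ⁿ ≥ 49 ÷ (775/969) = 47481/775.
2.1⁵ = 4084101/100000 falls short of 47481/775 but 2.1⁶ = 85766121/1000000 reaches it, so n = 6.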